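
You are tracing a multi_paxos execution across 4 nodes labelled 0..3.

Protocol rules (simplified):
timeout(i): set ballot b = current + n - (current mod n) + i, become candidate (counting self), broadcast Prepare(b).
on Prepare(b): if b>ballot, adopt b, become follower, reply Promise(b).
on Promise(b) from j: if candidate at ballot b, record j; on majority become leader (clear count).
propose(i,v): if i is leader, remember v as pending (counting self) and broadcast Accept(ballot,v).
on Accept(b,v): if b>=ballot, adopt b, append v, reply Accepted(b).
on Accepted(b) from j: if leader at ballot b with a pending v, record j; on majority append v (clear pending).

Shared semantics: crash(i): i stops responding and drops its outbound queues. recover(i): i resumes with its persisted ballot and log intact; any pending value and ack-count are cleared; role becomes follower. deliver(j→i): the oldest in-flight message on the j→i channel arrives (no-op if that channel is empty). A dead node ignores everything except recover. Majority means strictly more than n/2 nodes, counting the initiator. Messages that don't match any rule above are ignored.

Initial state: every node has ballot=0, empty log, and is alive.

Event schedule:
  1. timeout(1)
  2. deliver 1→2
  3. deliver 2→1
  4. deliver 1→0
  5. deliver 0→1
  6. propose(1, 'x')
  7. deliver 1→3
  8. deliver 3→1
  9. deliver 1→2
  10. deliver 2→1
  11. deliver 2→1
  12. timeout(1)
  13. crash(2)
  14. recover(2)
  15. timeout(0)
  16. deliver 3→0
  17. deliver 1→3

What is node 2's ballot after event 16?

step 1 timeout(1): 1={cand,b=5,log=-}
step 2 deliver 1→2: 2={foll,b=5,log=-}
step 3 deliver 2→1: —
step 4 deliver 1→0: 0={foll,b=5,log=-}
step 5 deliver 0→1: 1={lead,b=5,log=-}
step 6 propose(1,'x'): —
step 7 deliver 1→3: 3={foll,b=5,log=-}
step 8 deliver 3→1: —
step 9 deliver 1→2: 2={foll,b=5,log=x}
step 10 deliver 2→1: —
step 11 deliver 2→1: —
step 12 timeout(1): 1={cand,b=9,log=-}
step 13 crash(2): 2={✗foll,b=5,log=x}
step 14 recover(2): 2={foll,b=5,log=x}
step 15 timeout(0): 0={cand,b=8,log=-}
step 16 deliver 3→0: —

5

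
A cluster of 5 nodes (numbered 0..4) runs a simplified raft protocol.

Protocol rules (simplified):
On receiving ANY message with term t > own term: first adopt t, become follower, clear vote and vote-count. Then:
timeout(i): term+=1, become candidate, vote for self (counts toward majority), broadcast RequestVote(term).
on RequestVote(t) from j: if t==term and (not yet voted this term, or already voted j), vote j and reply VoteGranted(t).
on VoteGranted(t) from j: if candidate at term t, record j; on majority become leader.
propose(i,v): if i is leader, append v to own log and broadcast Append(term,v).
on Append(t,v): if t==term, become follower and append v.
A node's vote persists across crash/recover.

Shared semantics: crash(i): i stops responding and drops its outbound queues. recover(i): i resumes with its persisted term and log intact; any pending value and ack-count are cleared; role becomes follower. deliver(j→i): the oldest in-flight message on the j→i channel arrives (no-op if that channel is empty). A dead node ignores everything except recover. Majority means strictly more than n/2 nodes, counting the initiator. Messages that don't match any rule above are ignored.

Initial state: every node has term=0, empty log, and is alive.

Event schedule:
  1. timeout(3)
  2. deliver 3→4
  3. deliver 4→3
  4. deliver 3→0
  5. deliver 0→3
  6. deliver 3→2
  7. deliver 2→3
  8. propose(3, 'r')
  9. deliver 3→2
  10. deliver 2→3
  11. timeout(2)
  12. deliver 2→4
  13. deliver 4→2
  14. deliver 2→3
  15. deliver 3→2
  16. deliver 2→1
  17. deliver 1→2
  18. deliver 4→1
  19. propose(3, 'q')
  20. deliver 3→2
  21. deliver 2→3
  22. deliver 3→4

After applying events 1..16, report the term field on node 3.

2

e1 timeout(3): 3[cand,t=1,-]
e2 deliver 3→4: 4[foll,t=1,-]
e3 deliver 4→3: ·
e4 deliver 3→0: 0[foll,t=1,-]
e5 deliver 0→3: 3[lead,t=1,-]
e6 deliver 3→2: 2[foll,t=1,-]
e7 deliver 2→3: ·
e8 propose(3,'r'): 3[lead,t=1,r]
e9 deliver 3→2: 2[foll,t=1,r]
e10 deliver 2→3: ·
e11 timeout(2): 2[cand,t=2,r]
e12 deliver 2→4: 4[foll,t=2,-]
e13 deliver 4→2: ·
e14 deliver 2→3: 3[foll,t=2,r]
e15 deliver 3→2: 2[lead,t=2,r]
e16 deliver 2→1: 1[foll,t=2,-]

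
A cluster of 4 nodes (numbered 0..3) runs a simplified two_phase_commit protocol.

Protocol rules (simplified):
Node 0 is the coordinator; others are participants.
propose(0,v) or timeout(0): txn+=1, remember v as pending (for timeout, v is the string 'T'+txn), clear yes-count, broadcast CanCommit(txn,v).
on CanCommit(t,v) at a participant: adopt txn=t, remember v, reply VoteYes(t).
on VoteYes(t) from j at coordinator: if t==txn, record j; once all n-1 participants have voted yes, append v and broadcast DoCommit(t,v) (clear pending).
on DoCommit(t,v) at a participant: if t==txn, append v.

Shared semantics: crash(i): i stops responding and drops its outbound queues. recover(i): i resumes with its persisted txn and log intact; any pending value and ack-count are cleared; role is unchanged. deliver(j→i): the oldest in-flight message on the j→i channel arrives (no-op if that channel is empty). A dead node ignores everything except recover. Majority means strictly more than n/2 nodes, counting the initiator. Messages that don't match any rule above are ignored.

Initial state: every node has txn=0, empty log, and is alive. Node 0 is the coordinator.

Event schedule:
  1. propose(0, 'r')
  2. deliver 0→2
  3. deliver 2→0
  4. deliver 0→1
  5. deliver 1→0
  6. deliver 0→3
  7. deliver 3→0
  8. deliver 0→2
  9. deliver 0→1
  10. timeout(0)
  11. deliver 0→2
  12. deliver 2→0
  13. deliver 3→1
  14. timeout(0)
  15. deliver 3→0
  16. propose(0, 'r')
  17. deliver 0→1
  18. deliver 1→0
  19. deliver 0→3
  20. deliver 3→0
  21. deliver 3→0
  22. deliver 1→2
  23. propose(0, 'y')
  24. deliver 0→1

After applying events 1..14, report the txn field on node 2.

[1] propose(0,'r') → N0(coor t1 [-])
[2] deliver 0→2 → N2(part t1 [-])
[3] deliver 2→0 → ∅
[4] deliver 0→1 → N1(part t1 [-])
[5] deliver 1→0 → ∅
[6] deliver 0→3 → N3(part t1 [-])
[7] deliver 3→0 → N0(coor t1 [r])
[8] deliver 0→2 → N2(part t1 [r])
[9] deliver 0→1 → N1(part t1 [r])
[10] timeout(0) → N0(coor t2 [r])
[11] deliver 0→2 → N2(part t2 [r])
[12] deliver 2→0 → ∅
[13] deliver 3→1 → ∅
[14] timeout(0) → N0(coor t3 [r])

2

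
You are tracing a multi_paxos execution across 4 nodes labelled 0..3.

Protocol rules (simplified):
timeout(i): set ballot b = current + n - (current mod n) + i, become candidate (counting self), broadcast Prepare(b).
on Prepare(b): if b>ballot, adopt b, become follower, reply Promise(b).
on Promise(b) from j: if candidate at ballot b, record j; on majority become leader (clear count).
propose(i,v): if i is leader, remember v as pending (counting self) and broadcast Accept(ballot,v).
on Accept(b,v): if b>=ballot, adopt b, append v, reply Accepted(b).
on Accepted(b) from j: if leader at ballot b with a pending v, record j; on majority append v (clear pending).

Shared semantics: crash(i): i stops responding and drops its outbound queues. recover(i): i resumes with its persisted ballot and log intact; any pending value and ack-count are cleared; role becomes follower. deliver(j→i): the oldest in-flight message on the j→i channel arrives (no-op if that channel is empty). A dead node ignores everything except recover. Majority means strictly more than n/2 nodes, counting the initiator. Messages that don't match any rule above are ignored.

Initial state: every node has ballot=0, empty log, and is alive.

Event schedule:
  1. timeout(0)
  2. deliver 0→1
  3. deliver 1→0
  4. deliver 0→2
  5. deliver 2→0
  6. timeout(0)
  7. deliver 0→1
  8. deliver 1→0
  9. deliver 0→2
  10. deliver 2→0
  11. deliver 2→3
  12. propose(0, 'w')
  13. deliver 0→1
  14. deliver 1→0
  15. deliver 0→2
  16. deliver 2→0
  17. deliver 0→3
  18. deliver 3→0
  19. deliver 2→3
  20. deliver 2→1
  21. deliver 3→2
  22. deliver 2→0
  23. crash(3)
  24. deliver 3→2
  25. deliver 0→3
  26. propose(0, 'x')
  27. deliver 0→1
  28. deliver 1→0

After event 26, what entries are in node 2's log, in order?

after 1 — timeout(0): n0:cand/b4/[-]
after 2 — deliver 0→1: n1:foll/b4/[-]
after 3 — deliver 1→0: ·
after 4 — deliver 0→2: n2:foll/b4/[-]
after 5 — deliver 2→0: n0:lead/b4/[-]
after 6 — timeout(0): n0:cand/b8/[-]
after 7 — deliver 0→1: n1:foll/b8/[-]
after 8 — deliver 1→0: ·
after 9 — deliver 0→2: n2:foll/b8/[-]
after 10 — deliver 2→0: n0:lead/b8/[-]
after 11 — deliver 2→3: ·
after 12 — propose(0,'w'): ·
after 13 — deliver 0→1: n1:foll/b8/[w]
after 14 — deliver 1→0: ·
after 15 — deliver 0→2: n2:foll/b8/[w]
after 16 — deliver 2→0: n0:lead/b8/[w]
after 17 — deliver 0→3: n3:foll/b4/[-]
after 18 — deliver 3→0: ·
after 19 — deliver 2→3: ·
after 20 — deliver 2→1: ·
after 21 — deliver 3→2: ·
after 22 — deliver 2→0: ·
after 23 — crash(3): n3:✗foll/b4/[-]
after 24 — deliver 3→2: ·
after 25 — deliver 0→3: ·
after 26 — propose(0,'x'): ·

w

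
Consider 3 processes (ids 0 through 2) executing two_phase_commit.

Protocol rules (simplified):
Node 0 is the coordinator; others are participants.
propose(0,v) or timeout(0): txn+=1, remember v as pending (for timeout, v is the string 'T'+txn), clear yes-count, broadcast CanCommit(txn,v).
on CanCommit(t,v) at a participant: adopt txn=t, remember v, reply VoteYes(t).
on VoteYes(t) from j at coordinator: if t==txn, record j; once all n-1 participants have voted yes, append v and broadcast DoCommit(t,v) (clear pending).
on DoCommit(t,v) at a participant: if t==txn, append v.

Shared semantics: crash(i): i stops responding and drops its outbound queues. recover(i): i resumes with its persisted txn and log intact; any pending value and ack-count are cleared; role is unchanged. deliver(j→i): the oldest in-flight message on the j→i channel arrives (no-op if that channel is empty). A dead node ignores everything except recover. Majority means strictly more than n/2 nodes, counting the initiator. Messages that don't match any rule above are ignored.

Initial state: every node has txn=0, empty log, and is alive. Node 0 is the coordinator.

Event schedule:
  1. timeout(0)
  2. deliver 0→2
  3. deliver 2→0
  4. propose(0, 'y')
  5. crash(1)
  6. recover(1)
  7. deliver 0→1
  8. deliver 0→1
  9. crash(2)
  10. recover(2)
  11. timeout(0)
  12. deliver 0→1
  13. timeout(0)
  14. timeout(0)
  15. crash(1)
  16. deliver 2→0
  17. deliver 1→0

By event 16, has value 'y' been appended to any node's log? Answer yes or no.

1. timeout(0):  <0:coor t1 ->
2. deliver 0→2:  <2:part t1 ->
3. deliver 2→0:  nop
4. propose(0,'y'):  <0:coor t2 ->
5. crash(1):  <1:✗part t0 ->
6. recover(1):  <1:part t0 ->
7. deliver 0→1:  <1:part t1 ->
8. deliver 0→1:  <1:part t2 ->
9. crash(2):  <2:✗part t1 ->
10. recover(2):  <2:part t1 ->
11. timeout(0):  <0:coor t3 ->
12. deliver 0→1:  <1:part t3 ->
13. timeout(0):  <0:coor t4 ->
14. timeout(0):  <0:coor t5 ->
15. crash(1):  <1:✗part t3 ->
16. deliver 2→0:  nop

no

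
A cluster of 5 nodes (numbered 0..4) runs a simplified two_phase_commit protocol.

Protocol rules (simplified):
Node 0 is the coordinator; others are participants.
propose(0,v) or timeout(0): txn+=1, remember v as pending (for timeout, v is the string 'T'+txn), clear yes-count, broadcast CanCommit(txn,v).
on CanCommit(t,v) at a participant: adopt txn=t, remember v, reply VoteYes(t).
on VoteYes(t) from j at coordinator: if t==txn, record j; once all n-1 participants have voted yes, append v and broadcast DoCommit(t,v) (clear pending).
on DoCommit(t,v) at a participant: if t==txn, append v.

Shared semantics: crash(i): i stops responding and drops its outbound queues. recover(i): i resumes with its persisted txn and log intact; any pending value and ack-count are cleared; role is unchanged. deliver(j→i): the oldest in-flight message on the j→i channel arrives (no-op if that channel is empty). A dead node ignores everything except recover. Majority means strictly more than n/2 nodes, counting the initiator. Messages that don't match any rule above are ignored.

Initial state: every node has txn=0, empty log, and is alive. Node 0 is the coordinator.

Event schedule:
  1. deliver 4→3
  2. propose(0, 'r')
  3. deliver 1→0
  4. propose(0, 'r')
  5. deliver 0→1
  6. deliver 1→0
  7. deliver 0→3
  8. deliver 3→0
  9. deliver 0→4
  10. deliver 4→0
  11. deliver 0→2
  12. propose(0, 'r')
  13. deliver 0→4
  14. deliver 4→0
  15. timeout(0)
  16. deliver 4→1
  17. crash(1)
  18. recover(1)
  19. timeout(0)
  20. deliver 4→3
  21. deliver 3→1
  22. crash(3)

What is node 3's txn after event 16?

[1] deliver 4→3 → ∅
[2] propose(0,'r') → N0(coor t1 [-])
[3] deliver 1→0 → ∅
[4] propose(0,'r') → N0(coor t2 [-])
[5] deliver 0→1 → N1(part t1 [-])
[6] deliver 1→0 → ∅
[7] deliver 0→3 → N3(part t1 [-])
[8] deliver 3→0 → ∅
[9] deliver 0→4 → N4(part t1 [-])
[10] deliver 4→0 → ∅
[11] deliver 0→2 → N2(part t1 [-])
[12] propose(0,'r') → N0(coor t3 [-])
[13] deliver 0→4 → N4(part t2 [-])
[14] deliver 4→0 → ∅
[15] timeout(0) → N0(coor t4 [-])
[16] deliver 4→1 → ∅

1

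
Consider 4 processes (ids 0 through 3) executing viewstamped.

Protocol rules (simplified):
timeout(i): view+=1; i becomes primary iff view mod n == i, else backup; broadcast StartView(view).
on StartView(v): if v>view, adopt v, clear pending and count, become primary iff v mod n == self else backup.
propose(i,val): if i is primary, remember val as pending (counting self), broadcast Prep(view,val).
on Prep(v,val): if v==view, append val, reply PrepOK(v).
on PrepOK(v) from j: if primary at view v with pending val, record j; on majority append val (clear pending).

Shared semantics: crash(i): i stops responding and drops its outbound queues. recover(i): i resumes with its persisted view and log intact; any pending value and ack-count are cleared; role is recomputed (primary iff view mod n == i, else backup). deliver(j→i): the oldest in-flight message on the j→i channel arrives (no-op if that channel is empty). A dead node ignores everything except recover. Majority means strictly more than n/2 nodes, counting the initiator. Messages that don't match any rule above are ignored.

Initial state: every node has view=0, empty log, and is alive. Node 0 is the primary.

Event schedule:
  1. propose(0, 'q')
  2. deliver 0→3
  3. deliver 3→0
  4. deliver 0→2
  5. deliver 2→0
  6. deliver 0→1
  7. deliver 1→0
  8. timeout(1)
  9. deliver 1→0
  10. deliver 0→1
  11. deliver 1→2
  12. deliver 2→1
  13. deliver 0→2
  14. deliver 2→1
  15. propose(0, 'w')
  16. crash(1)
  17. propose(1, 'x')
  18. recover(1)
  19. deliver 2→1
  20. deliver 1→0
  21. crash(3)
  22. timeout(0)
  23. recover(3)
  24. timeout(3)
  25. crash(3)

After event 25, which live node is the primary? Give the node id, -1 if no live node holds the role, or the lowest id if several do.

after 1 — propose(0,'q'): ·
after 2 — deliver 0→3: n3:back/v0/[q]
after 3 — deliver 3→0: ·
after 4 — deliver 0→2: n2:back/v0/[q]
after 5 — deliver 2→0: n0:prim/v0/[q]
after 6 — deliver 0→1: n1:back/v0/[q]
after 7 — deliver 1→0: ·
after 8 — timeout(1): n1:prim/v1/[q]
after 9 — deliver 1→0: n0:back/v1/[q]
after 10 — deliver 0→1: ·
after 11 — deliver 1→2: n2:back/v1/[q]
after 12 — deliver 2→1: ·
after 13 — deliver 0→2: ·
after 14 — deliver 2→1: ·
after 15 — propose(0,'w'): ·
after 16 — crash(1): n1:✗prim/v1/[q]
after 17 — propose(1,'x'): ·
after 18 — recover(1): n1:prim/v1/[q]
after 19 — deliver 2→1: ·
after 20 — deliver 1→0: ·
after 21 — crash(3): n3:✗back/v0/[q]
after 22 — timeout(0): n0:back/v2/[q]
after 23 — recover(3): n3:back/v0/[q]
after 24 — timeout(3): n3:back/v1/[q]
after 25 — crash(3): n3:✗back/v1/[q]

1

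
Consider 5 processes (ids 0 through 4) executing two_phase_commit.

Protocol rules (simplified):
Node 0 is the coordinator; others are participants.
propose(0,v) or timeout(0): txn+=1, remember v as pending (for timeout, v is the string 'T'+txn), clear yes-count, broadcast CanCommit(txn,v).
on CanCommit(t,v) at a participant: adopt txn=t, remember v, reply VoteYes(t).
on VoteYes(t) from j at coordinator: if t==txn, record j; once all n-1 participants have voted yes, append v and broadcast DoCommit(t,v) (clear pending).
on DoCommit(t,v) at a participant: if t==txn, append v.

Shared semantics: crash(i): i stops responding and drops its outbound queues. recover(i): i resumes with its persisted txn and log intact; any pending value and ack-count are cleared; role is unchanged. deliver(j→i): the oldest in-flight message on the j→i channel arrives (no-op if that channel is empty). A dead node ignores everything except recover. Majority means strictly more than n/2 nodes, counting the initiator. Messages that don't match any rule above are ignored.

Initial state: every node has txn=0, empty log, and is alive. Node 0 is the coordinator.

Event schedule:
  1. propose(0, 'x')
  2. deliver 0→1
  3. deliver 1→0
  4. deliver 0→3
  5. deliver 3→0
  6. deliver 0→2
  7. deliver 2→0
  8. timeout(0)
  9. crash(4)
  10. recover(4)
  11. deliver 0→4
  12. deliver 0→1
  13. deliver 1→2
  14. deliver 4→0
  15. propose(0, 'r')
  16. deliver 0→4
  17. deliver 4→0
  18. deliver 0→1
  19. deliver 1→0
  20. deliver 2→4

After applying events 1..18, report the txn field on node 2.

1

[1] propose(0,'x') → N0(coor t1 [-])
[2] deliver 0→1 → N1(part t1 [-])
[3] deliver 1→0 → ∅
[4] deliver 0→3 → N3(part t1 [-])
[5] deliver 3→0 → ∅
[6] deliver 0→2 → N2(part t1 [-])
[7] deliver 2→0 → ∅
[8] timeout(0) → N0(coor t2 [-])
[9] crash(4) → N4(✗part t0 [-])
[10] recover(4) → N4(part t0 [-])
[11] deliver 0→4 → N4(part t1 [-])
[12] deliver 0→1 → N1(part t2 [-])
[13] deliver 1→2 → ∅
[14] deliver 4→0 → ∅
[15] propose(0,'r') → N0(coor t3 [-])
[16] deliver 0→4 → N4(part t2 [-])
[17] deliver 4→0 → ∅
[18] deliver 0→1 → N1(part t3 [-])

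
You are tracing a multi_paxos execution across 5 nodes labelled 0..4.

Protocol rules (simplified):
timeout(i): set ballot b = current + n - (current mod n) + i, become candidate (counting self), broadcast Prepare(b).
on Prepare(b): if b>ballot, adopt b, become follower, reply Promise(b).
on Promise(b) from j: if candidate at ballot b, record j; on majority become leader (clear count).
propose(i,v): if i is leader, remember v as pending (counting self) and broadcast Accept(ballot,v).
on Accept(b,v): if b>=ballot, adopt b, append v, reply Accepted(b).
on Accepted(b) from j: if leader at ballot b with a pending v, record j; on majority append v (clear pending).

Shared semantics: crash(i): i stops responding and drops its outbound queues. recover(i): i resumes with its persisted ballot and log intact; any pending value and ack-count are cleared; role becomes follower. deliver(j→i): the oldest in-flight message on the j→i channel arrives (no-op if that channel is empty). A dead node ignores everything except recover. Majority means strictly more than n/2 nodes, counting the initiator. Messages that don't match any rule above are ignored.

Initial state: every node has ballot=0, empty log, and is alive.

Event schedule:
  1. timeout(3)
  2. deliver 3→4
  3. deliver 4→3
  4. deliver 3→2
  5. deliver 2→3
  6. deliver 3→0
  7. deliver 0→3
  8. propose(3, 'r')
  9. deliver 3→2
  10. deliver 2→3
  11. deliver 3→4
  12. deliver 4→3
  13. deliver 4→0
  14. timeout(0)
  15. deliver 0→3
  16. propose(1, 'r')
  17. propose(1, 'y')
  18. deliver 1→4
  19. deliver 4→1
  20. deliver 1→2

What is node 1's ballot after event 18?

0

1. timeout(3):  <3:cand b8 ->
2. deliver 3→4:  <4:foll b8 ->
3. deliver 4→3:  nop
4. deliver 3→2:  <2:foll b8 ->
5. deliver 2→3:  <3:lead b8 ->
6. deliver 3→0:  <0:foll b8 ->
7. deliver 0→3:  nop
8. propose(3,'r'):  nop
9. deliver 3→2:  <2:foll b8 r>
10. deliver 2→3:  nop
11. deliver 3→4:  <4:foll b8 r>
12. deliver 4→3:  <3:lead b8 r>
13. deliver 4→0:  nop
14. timeout(0):  <0:cand b10 ->
15. deliver 0→3:  <3:foll b10 r>
16. propose(1,'r'):  nop
17. propose(1,'y'):  nop
18. deliver 1→4:  nop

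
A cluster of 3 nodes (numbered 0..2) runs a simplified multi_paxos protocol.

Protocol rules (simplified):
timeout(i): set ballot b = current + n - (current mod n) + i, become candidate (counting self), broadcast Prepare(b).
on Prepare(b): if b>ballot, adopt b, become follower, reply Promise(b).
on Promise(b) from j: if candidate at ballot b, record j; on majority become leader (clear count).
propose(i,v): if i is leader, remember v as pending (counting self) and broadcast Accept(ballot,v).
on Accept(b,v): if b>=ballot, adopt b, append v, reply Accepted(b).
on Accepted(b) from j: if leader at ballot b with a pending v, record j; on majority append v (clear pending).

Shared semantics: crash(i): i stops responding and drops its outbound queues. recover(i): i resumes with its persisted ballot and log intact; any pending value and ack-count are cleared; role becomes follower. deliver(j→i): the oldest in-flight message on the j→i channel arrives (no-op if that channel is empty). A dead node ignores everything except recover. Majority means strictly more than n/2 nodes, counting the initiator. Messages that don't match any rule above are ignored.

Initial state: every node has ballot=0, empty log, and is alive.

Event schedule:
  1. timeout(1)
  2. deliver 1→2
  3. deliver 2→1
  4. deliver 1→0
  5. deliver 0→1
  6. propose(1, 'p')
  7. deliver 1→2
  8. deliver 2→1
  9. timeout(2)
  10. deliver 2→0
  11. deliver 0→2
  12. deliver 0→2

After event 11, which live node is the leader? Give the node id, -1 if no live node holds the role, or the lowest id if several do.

after 1 — timeout(1): n1:cand/b4/[-]
after 2 — deliver 1→2: n2:foll/b4/[-]
after 3 — deliver 2→1: n1:lead/b4/[-]
after 4 — deliver 1→0: n0:foll/b4/[-]
after 5 — deliver 0→1: ·
after 6 — propose(1,'p'): ·
after 7 — deliver 1→2: n2:foll/b4/[p]
after 8 — deliver 2→1: n1:lead/b4/[p]
after 9 — timeout(2): n2:cand/b8/[p]
after 10 — deliver 2→0: n0:foll/b8/[-]
after 11 — deliver 0→2: n2:lead/b8/[p]

1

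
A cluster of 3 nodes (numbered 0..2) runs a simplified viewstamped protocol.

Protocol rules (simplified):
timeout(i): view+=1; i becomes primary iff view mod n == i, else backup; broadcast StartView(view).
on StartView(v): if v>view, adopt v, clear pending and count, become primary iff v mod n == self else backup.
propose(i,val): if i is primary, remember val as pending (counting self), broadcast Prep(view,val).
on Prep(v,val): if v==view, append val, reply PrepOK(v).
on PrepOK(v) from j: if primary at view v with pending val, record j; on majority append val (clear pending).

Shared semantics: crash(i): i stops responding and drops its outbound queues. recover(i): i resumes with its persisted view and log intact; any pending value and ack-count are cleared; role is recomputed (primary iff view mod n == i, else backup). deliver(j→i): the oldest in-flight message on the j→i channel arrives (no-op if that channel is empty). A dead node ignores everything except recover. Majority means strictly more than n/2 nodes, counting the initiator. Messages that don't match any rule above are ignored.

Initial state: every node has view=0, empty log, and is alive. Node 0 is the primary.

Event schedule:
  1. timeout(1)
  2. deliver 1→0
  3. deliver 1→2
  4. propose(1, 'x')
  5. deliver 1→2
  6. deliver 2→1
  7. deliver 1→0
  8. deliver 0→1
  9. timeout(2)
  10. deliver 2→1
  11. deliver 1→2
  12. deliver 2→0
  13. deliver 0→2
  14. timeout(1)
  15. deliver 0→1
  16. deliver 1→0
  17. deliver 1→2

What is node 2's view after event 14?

1. timeout(1):  <1:prim v1 ->
2. deliver 1→0:  <0:back v1 ->
3. deliver 1→2:  <2:back v1 ->
4. propose(1,'x'):  nop
5. deliver 1→2:  <2:back v1 x>
6. deliver 2→1:  <1:prim v1 x>
7. deliver 1→0:  <0:back v1 x>
8. deliver 0→1:  nop
9. timeout(2):  <2:prim v2 x>
10. deliver 2→1:  <1:back v2 x>
11. deliver 1→2:  nop
12. deliver 2→0:  <0:back v2 x>
13. deliver 0→2:  nop
14. timeout(1):  <1:back v3 x>

2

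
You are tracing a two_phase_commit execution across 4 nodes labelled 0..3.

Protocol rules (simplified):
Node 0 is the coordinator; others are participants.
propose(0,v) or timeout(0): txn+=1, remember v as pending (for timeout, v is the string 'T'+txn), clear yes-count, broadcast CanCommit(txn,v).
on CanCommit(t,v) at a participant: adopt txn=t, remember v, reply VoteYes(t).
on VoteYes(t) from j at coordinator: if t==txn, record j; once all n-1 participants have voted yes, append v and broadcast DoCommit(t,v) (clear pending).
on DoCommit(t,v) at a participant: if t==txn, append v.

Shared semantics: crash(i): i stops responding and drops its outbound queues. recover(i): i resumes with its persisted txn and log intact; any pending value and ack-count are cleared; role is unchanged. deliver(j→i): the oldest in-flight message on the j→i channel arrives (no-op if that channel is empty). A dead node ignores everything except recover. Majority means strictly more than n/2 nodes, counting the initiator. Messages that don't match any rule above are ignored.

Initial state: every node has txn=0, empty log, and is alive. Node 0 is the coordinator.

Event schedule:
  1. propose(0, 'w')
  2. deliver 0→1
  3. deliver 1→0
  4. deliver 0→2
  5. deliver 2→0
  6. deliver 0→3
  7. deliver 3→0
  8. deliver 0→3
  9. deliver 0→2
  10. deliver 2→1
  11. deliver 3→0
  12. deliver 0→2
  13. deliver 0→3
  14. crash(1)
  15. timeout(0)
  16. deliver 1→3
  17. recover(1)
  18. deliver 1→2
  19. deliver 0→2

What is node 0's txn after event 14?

1. propose(0,'w'):  <0:coor t1 ->
2. deliver 0→1:  <1:part t1 ->
3. deliver 1→0:  nop
4. deliver 0→2:  <2:part t1 ->
5. deliver 2→0:  nop
6. deliver 0→3:  <3:part t1 ->
7. deliver 3→0:  <0:coor t1 w>
8. deliver 0→3:  <3:part t1 w>
9. deliver 0→2:  <2:part t1 w>
10. deliver 2→1:  nop
11. deliver 3→0:  nop
12. deliver 0→2:  nop
13. deliver 0→3:  nop
14. crash(1):  <1:✗part t1 ->

1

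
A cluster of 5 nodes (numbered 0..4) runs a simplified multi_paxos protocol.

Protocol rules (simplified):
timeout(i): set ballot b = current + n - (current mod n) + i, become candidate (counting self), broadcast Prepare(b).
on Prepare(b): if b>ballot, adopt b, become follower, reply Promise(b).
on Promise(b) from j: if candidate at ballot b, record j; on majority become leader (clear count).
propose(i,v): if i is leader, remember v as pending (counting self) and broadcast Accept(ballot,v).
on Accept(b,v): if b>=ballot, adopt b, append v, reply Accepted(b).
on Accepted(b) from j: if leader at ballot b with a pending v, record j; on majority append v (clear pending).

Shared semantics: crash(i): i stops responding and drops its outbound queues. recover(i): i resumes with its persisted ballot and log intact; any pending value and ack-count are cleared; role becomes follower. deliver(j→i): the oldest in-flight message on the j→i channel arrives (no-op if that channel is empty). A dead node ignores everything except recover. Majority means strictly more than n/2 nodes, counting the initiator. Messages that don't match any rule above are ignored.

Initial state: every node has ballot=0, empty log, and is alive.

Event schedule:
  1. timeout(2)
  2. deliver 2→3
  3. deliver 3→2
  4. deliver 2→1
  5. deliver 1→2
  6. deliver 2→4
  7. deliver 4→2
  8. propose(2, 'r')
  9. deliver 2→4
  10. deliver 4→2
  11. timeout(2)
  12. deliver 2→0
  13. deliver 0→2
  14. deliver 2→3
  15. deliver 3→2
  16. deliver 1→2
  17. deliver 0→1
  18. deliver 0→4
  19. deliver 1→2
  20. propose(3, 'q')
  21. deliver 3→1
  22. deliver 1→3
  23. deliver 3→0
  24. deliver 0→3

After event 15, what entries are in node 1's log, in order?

empty

1. timeout(2):  <2:cand b7 ->
2. deliver 2→3:  <3:foll b7 ->
3. deliver 3→2:  nop
4. deliver 2→1:  <1:foll b7 ->
5. deliver 1→2:  <2:lead b7 ->
6. deliver 2→4:  <4:foll b7 ->
7. deliver 4→2:  nop
8. propose(2,'r'):  nop
9. deliver 2→4:  <4:foll b7 r>
10. deliver 4→2:  nop
11. timeout(2):  <2:cand b12 ->
12. deliver 2→0:  <0:foll b7 ->
13. deliver 0→2:  nop
14. deliver 2→3:  <3:foll b7 r>
15. deliver 3→2:  nop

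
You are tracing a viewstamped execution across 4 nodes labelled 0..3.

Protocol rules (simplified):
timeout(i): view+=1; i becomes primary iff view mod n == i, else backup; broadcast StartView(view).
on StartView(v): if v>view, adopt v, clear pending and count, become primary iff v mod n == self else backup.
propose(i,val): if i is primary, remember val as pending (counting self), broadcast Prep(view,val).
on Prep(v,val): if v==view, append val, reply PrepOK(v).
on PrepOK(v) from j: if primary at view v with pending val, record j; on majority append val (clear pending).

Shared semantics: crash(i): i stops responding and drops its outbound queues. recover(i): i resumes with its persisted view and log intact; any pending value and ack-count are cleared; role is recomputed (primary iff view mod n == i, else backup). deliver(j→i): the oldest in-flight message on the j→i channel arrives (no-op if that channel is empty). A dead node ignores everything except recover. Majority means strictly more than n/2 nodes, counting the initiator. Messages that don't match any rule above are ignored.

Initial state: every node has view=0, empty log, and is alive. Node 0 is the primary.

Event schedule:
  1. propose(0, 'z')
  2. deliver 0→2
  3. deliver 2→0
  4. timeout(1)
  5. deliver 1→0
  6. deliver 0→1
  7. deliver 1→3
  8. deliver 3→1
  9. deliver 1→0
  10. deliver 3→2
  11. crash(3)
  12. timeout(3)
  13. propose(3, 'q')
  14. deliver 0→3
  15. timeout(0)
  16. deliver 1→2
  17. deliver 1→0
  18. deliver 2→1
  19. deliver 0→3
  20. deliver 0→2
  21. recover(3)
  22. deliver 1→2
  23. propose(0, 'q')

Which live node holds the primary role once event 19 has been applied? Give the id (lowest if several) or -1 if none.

1

e1 propose(0,'z'): ·
e2 deliver 0→2: 2[back,v=0,z]
e3 deliver 2→0: ·
e4 timeout(1): 1[prim,v=1,-]
e5 deliver 1→0: 0[back,v=1,-]
e6 deliver 0→1: ·
e7 deliver 1→3: 3[back,v=1,-]
e8 deliver 3→1: ·
e9 deliver 1→0: ·
e10 deliver 3→2: ·
e11 crash(3): 3[✗back,v=1,-]
e12 timeout(3): ·
e13 propose(3,'q'): ·
e14 deliver 0→3: ·
e15 timeout(0): 0[back,v=2,-]
e16 deliver 1→2: 2[back,v=1,z]
e17 deliver 1→0: ·
e18 deliver 2→1: ·
e19 deliver 0→3: ·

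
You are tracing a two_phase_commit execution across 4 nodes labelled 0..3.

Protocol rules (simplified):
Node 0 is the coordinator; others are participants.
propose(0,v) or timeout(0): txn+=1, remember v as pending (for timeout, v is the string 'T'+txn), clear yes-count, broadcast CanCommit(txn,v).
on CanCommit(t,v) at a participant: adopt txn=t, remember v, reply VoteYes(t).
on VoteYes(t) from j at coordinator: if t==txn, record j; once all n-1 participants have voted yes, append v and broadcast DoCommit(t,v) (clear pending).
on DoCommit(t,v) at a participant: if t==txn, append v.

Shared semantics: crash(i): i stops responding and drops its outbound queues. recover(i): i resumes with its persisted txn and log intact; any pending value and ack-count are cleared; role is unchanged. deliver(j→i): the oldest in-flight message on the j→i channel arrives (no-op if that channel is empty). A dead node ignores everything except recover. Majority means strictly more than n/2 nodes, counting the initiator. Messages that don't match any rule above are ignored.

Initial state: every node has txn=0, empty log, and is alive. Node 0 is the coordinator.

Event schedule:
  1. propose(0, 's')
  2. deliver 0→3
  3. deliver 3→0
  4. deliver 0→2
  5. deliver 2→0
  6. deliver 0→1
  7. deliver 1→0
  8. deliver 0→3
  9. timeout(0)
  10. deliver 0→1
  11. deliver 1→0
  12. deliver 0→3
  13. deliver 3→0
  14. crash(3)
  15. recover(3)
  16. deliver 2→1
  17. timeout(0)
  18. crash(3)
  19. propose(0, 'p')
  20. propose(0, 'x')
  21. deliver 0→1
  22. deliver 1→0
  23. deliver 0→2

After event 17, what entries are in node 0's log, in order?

[1] propose(0,'s') → N0(coor t1 [-])
[2] deliver 0→3 → N3(part t1 [-])
[3] deliver 3→0 → ∅
[4] deliver 0→2 → N2(part t1 [-])
[5] deliver 2→0 → ∅
[6] deliver 0→1 → N1(part t1 [-])
[7] deliver 1→0 → N0(coor t1 [s])
[8] deliver 0→3 → N3(part t1 [s])
[9] timeout(0) → N0(coor t2 [s])
[10] deliver 0→1 → N1(part t1 [s])
[11] deliver 1→0 → ∅
[12] deliver 0→3 → N3(part t2 [s])
[13] deliver 3→0 → ∅
[14] crash(3) → N3(✗part t2 [s])
[15] recover(3) → N3(part t2 [s])
[16] deliver 2→1 → ∅
[17] timeout(0) → N0(coor t3 [s])

s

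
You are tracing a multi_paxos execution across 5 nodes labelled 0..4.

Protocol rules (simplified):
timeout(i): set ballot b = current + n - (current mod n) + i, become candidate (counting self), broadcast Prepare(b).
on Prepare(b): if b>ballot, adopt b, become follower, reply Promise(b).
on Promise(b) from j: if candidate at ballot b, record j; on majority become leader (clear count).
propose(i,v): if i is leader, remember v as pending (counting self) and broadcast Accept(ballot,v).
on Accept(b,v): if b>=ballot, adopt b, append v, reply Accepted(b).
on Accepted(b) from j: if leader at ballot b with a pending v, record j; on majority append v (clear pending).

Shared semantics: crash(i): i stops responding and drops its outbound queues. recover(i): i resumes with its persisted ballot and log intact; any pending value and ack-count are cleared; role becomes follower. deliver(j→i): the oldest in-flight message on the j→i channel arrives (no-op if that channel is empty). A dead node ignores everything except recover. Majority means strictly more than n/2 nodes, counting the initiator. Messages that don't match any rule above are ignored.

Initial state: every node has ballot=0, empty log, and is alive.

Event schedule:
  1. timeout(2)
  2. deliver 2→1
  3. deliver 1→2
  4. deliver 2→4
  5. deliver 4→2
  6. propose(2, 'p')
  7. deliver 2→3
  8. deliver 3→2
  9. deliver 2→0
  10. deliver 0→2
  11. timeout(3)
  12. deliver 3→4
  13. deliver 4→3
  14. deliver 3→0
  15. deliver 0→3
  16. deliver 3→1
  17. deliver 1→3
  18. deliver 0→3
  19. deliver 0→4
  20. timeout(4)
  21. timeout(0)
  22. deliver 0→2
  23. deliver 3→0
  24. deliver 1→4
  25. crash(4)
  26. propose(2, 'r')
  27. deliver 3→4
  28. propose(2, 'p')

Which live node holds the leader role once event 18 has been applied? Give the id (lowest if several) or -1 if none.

1. timeout(2):  <2:cand b7 ->
2. deliver 2→1:  <1:foll b7 ->
3. deliver 1→2:  nop
4. deliver 2→4:  <4:foll b7 ->
5. deliver 4→2:  <2:lead b7 ->
6. propose(2,'p'):  nop
7. deliver 2→3:  <3:foll b7 ->
8. deliver 3→2:  nop
9. deliver 2→0:  <0:foll b7 ->
10. deliver 0→2:  nop
11. timeout(3):  <3:cand b13 ->
12. deliver 3→4:  <4:foll b13 ->
13. deliver 4→3:  nop
14. deliver 3→0:  <0:foll b13 ->
15. deliver 0→3:  <3:lead b13 ->
16. deliver 3→1:  <1:foll b13 ->
17. deliver 1→3:  nop
18. deliver 0→3:  nop

2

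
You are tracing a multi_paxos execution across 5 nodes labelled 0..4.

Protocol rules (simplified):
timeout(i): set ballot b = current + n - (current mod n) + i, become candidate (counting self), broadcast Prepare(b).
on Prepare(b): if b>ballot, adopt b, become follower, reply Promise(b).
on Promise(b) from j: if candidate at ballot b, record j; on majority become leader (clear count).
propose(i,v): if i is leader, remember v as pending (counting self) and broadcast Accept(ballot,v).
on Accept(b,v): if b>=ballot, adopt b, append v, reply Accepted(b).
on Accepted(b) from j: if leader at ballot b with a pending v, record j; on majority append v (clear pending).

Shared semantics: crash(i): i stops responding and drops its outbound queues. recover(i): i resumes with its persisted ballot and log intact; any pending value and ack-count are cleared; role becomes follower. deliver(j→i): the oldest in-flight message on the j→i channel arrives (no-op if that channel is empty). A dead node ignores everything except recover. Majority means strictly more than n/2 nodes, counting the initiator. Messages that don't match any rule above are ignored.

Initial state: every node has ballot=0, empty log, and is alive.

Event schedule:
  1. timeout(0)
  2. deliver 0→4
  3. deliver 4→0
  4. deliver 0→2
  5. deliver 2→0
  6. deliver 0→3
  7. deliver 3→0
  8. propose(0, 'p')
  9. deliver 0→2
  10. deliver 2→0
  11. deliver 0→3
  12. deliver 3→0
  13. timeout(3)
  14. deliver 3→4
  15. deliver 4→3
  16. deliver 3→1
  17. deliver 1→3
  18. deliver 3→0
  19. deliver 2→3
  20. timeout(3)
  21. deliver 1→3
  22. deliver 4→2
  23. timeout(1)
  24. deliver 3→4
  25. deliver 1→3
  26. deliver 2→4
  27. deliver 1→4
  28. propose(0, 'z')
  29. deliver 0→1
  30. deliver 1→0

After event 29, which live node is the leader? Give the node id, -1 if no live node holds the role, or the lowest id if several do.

after 1 — timeout(0): n0:cand/b5/[-]
after 2 — deliver 0→4: n4:foll/b5/[-]
after 3 — deliver 4→0: ·
after 4 — deliver 0→2: n2:foll/b5/[-]
after 5 — deliver 2→0: n0:lead/b5/[-]
after 6 — deliver 0→3: n3:foll/b5/[-]
after 7 — deliver 3→0: ·
after 8 — propose(0,'p'): ·
after 9 — deliver 0→2: n2:foll/b5/[p]
after 10 — deliver 2→0: ·
after 11 — deliver 0→3: n3:foll/b5/[p]
after 12 — deliver 3→0: n0:lead/b5/[p]
after 13 — timeout(3): n3:cand/b13/[p]
after 14 — deliver 3→4: n4:foll/b13/[-]
after 15 — deliver 4→3: ·
after 16 — deliver 3→1: n1:foll/b13/[-]
after 17 — deliver 1→3: n3:lead/b13/[p]
after 18 — deliver 3→0: n0:foll/b13/[p]
after 19 — deliver 2→3: ·
after 20 — timeout(3): n3:cand/b18/[p]
after 21 — deliver 1→3: ·
after 22 — deliver 4→2: ·
after 23 — timeout(1): n1:cand/b16/[-]
after 24 — deliver 3→4: n4:foll/b18/[-]
after 25 — deliver 1→3: ·
after 26 — deliver 2→4: ·
after 27 — deliver 1→4: ·
after 28 — propose(0,'z'): ·
after 29 — deliver 0→1: ·

-1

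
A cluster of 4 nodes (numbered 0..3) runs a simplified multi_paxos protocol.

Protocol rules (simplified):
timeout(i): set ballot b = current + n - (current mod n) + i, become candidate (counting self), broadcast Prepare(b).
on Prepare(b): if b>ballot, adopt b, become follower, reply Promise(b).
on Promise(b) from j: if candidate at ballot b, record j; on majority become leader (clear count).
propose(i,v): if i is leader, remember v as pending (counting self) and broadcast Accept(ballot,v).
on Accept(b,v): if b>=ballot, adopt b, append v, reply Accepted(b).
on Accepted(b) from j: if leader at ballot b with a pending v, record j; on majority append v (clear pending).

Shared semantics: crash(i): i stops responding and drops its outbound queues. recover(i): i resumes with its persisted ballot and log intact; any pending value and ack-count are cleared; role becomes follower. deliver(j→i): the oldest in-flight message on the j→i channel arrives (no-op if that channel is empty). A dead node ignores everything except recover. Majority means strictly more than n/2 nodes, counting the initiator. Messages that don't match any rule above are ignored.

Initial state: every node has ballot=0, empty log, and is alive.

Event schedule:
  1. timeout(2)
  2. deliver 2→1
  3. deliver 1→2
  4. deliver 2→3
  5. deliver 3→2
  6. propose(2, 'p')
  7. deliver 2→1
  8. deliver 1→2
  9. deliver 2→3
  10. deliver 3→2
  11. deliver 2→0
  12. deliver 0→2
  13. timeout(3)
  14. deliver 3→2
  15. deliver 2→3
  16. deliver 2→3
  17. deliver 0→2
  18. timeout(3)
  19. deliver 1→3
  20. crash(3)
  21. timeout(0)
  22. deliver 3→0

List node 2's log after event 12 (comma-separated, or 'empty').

e1 timeout(2): 2[cand,b=6,-]
e2 deliver 2→1: 1[foll,b=6,-]
e3 deliver 1→2: ·
e4 deliver 2→3: 3[foll,b=6,-]
e5 deliver 3→2: 2[lead,b=6,-]
e6 propose(2,'p'): ·
e7 deliver 2→1: 1[foll,b=6,p]
e8 deliver 1→2: ·
e9 deliver 2→3: 3[foll,b=6,p]
e10 deliver 3→2: 2[lead,b=6,p]
e11 deliver 2→0: 0[foll,b=6,-]
e12 deliver 0→2: ·

p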